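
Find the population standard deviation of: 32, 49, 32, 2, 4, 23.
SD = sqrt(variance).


Mean = 23.6667
Variance = 272.8889
SD = sqrt(272.8889) = 16.5193

SD = 16.5193


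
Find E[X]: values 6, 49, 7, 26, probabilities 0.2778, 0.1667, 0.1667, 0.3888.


E[X] = 6*0.2778 + 49*0.1667 + 7*0.1667 + 26*0.3888
= 1.6668 + 8.1683 + 1.1669 + 10.1088
= 21.1108

E[X] = 21.1108


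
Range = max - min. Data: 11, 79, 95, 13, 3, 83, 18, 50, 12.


Max = 95, Min = 3
Range = 95 - 3 = 92

Range = 92


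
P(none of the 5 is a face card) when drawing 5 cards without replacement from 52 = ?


P(no face cards) = (40/52) × (39/51) × (38/50) × (37/49) × (36/48)
= 0.2532

P = 0.2532


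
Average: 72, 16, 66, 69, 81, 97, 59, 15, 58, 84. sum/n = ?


Sum = 72 + 16 + 66 + 69 + 81 + 97 + 59 + 15 + 58 + 84 = 617
n = 10
Mean = 617/10 = 61.7000

Mean = 61.7000


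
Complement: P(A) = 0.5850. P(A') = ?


P(not A) = 1 - 0.5850 = 0.4150

P(not A) = 0.4150


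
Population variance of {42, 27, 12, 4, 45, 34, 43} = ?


Mean = 29.5714
Squared deviations: 154.4694, 6.6122, 308.7551, 653.8980, 238.0408, 19.6122, 180.3265
Sum = 1561.7143
Variance = 1561.7143/7 = 223.1020

Variance = 223.1020


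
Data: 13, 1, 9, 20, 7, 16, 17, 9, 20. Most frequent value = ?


Frequencies: 1:1, 7:1, 9:2, 13:1, 16:1, 17:1, 20:2
Max frequency = 2
Mode = 9, 20

Mode = 9, 20


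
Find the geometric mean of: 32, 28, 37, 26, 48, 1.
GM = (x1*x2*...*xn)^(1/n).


Product = 32 × 28 × 37 × 26 × 48 × 1 = 41373696
GM = 41373696^(1/6) = 18.5975

GM = 18.5975


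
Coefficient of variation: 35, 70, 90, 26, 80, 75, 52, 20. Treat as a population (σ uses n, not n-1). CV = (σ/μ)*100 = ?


Mean = 56.0000
SD = 24.8546
CV = (24.8546/56.0000)*100 = 44.3832%

CV = 44.3832%


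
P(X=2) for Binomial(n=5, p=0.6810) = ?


C(5,2) = 10
p^2 = 0.463761
(1-p)^3 = 0.032462
P = 10 * 0.463761 * 0.032462 = 0.1505

P(X=2) = 0.1505


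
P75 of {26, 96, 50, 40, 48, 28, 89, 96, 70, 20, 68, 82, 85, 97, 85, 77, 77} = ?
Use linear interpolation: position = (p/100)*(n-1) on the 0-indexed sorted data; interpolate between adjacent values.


Sorted: 20, 26, 28, 40, 48, 50, 68, 70, 77, 77, 82, 85, 85, 89, 96, 96, 97
n = 17
Index = 75/100 * 16 = 12.0000
Lower = data[12] = 85, Upper = data[13] = 89
P75 = 85 + 0*(4) = 85.0000

P75 = 85.0000


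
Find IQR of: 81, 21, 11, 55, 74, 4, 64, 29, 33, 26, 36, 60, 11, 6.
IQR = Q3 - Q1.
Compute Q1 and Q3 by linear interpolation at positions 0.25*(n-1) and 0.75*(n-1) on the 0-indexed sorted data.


Sorted: 4, 6, 11, 11, 21, 26, 29, 33, 36, 55, 60, 64, 74, 81
Q1 (25th %ile) = 13.5000
Q3 (75th %ile) = 58.7500
IQR = 58.7500 - 13.5000 = 45.2500

IQR = 45.2500


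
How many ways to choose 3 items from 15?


C(15,3) = 15!/(3! × 12!)
= 1307674368000/(6 × 479001600)
= 455

C(15,3) = 455


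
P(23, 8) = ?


P(23,8) = 23!/15!
= 25852016738884976640000/1307674368000
= 19769460480

P(23,8) = 19769460480


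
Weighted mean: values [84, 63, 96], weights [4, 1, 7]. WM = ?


Numerator = 84*4 + 63*1 + 96*7 = 1071
Denominator = 4 + 1 + 7 = 12
WM = 1071/12 = 89.2500

WM = 89.2500


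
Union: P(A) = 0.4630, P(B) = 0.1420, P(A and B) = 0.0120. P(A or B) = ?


P(A∪B) = 0.4630 + 0.1420 - 0.0120
= 0.6050 - 0.0120
= 0.5930

P(A∪B) = 0.5930


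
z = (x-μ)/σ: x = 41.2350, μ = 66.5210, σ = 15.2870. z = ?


z = (41.2350 - 66.5210)/15.2870
= -25.2860/15.2870
= -1.6541

z = -1.6541


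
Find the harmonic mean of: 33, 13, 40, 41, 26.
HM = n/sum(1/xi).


Sum of reciprocals = 1/33 + 1/13 + 1/40 + 1/41 + 1/26 = 0.195078
HM = 5/0.195078 = 25.6308

HM = 25.6308


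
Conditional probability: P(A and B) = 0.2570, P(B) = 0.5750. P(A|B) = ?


P(A|B) = 0.2570/0.5750 = 0.4470

P(A|B) = 0.4470


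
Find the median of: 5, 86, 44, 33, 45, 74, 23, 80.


Sorted: 5, 23, 33, 44, 45, 74, 80, 86
n = 8 (even)
Middle values: 44 and 45
Median = (44+45)/2 = 44.5000

Median = 44.5000


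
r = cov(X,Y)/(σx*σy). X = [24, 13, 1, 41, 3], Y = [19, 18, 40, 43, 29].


Mean X = 16.4000, Mean Y = 29.8000
SD X = 14.772948, SD Y = 10.342147
Cov = 27.280000
r = 27.280000/(14.772948*10.342147) = 0.1786

r = 0.1786


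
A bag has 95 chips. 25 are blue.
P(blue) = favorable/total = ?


P = 25/95 = 0.2632

P = 0.2632


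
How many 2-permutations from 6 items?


P(6,2) = 6!/4!
= 720/24
= 30

P(6,2) = 30


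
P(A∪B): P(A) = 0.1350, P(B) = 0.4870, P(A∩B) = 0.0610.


P(A∪B) = 0.1350 + 0.4870 - 0.0610
= 0.6220 - 0.0610
= 0.5610

P(A∪B) = 0.5610


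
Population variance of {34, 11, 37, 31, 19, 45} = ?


Mean = 29.5000
Squared deviations: 20.2500, 342.2500, 56.2500, 2.2500, 110.2500, 240.2500
Sum = 771.5000
Variance = 771.5000/6 = 128.5833

Variance = 128.5833


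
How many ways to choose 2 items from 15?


C(15,2) = 15!/(2! × 13!)
= 1307674368000/(2 × 6227020800)
= 105

C(15,2) = 105


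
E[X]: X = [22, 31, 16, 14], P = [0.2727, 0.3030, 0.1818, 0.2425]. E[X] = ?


E[X] = 22*0.2727 + 31*0.3030 + 16*0.1818 + 14*0.2425
= 5.9994 + 9.3930 + 2.9088 + 3.3950
= 21.6962

E[X] = 21.6962


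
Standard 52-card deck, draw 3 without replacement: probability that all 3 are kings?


P(all kings) = (4/52) × (3/51) × (2/50)
= 0.0002

P = 0.0002


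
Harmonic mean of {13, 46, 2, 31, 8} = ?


Sum of reciprocals = 1/13 + 1/46 + 1/2 + 1/31 + 1/8 = 0.755920
HM = 5/0.755920 = 6.6145

HM = 6.6145


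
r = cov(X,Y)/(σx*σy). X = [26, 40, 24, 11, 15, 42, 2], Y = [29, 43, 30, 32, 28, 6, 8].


Mean X = 22.8571, Mean Y = 25.1429
SD X = 13.674048, SD Y = 12.380037
Cov = 30.163265
r = 30.163265/(13.674048*12.380037) = 0.1782

r = 0.1782


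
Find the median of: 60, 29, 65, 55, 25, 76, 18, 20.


Sorted: 18, 20, 25, 29, 55, 60, 65, 76
n = 8 (even)
Middle values: 29 and 55
Median = (29+55)/2 = 42.0000

Median = 42.0000


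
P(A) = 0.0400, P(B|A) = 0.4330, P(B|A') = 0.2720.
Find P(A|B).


P(B) = P(B|A)*P(A) + P(B|A')*P(A')
= 0.4330*0.0400 + 0.2720*0.9600
= 0.017320 + 0.261120 = 0.278440
P(A|B) = 0.017320/0.278440 = 0.0622

P(A|B) = 0.0622


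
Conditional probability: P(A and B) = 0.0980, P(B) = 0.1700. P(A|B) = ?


P(A|B) = 0.0980/0.1700 = 0.5765

P(A|B) = 0.5765


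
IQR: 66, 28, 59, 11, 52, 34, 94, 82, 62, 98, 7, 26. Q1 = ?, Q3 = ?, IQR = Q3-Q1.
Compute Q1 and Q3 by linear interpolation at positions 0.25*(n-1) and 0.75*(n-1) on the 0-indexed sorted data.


Sorted: 7, 11, 26, 28, 34, 52, 59, 62, 66, 82, 94, 98
Q1 (25th %ile) = 27.5000
Q3 (75th %ile) = 70.0000
IQR = 70.0000 - 27.5000 = 42.5000

IQR = 42.5000


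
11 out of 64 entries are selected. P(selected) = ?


P = 11/64 = 0.1719

P = 0.1719


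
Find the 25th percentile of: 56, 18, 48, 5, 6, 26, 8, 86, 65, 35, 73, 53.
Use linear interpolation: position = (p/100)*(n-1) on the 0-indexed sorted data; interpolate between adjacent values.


Sorted: 5, 6, 8, 18, 26, 35, 48, 53, 56, 65, 73, 86
n = 12
Index = 25/100 * 11 = 2.7500
Lower = data[2] = 8, Upper = data[3] = 18
P25 = 8 + 0.7500*(10) = 15.5000

P25 = 15.5000


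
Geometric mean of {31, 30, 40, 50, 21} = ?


Product = 31 × 30 × 40 × 50 × 21 = 39060000
GM = 39060000^(1/5) = 32.9873

GM = 32.9873


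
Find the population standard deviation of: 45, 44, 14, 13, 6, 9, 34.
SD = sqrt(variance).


Mean = 23.5714
Variance = 244.2449
SD = sqrt(244.2449) = 15.6283

SD = 15.6283


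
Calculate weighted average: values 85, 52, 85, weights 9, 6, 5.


Numerator = 85*9 + 52*6 + 85*5 = 1502
Denominator = 9 + 6 + 5 = 20
WM = 1502/20 = 75.1000

WM = 75.1000


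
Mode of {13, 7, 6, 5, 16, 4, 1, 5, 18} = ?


Frequencies: 1:1, 4:1, 5:2, 6:1, 7:1, 13:1, 16:1, 18:1
Max frequency = 2
Mode = 5

Mode = 5


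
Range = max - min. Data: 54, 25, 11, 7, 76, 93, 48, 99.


Max = 99, Min = 7
Range = 99 - 7 = 92

Range = 92


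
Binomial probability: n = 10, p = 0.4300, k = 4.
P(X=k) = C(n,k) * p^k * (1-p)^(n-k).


C(10,4) = 210
p^4 = 0.034188
(1-p)^6 = 0.034296
P = 210 * 0.034188 * 0.034296 = 0.2462

P(X=4) = 0.2462


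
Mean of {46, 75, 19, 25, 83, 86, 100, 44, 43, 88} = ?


Sum = 46 + 75 + 19 + 25 + 83 + 86 + 100 + 44 + 43 + 88 = 609
n = 10
Mean = 609/10 = 60.9000

Mean = 60.9000


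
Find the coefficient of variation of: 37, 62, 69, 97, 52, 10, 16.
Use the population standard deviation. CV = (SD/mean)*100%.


Mean = 49.0000
SD = 28.3750
CV = (28.3750/49.0000)*100 = 57.9082%

CV = 57.9082%


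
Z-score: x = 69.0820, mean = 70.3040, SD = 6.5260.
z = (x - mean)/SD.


z = (69.0820 - 70.3040)/6.5260
= -1.2220/6.5260
= -0.1873

z = -0.1873


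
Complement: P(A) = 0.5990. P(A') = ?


P(not A) = 1 - 0.5990 = 0.4010

P(not A) = 0.4010


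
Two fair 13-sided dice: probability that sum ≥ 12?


Total outcomes = 13×13 = 169
Favorable (sum ≥ 12): 114
P = 114/169 = 0.6746

P = 0.6746


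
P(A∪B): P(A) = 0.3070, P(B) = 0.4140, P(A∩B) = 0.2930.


P(A∪B) = 0.3070 + 0.4140 - 0.2930
= 0.7210 - 0.2930
= 0.4280

P(A∪B) = 0.4280


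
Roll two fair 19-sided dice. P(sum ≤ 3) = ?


Total outcomes = 19×19 = 361
Favorable (sum ≤ 3): 3
P = 3/361 = 0.0083

P = 0.0083


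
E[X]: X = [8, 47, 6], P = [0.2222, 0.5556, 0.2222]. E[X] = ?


E[X] = 8*0.2222 + 47*0.5556 + 6*0.2222
= 1.7776 + 26.1132 + 1.3332
= 29.2240

E[X] = 29.2240


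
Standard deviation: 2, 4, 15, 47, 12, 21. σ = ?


Mean = 16.8333
Variance = 223.1389
SD = sqrt(223.1389) = 14.9378

SD = 14.9378


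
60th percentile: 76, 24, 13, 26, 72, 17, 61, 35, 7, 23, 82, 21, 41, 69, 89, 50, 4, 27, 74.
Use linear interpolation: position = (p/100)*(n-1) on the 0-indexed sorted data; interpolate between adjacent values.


Sorted: 4, 7, 13, 17, 21, 23, 24, 26, 27, 35, 41, 50, 61, 69, 72, 74, 76, 82, 89
n = 19
Index = 60/100 * 18 = 10.8000
Lower = data[10] = 41, Upper = data[11] = 50
P60 = 41 + 0.8000*(9) = 48.2000

P60 = 48.2000


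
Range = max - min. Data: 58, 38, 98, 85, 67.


Max = 98, Min = 38
Range = 98 - 38 = 60

Range = 60


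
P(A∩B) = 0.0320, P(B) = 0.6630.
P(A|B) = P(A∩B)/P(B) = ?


P(A|B) = 0.0320/0.6630 = 0.0483

P(A|B) = 0.0483


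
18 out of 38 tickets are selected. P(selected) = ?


P = 18/38 = 0.4737

P = 0.4737


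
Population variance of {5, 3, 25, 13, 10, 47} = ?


Mean = 17.1667
Squared deviations: 148.0278, 200.6944, 61.3611, 17.3611, 51.3611, 890.0278
Sum = 1368.8333
Variance = 1368.8333/6 = 228.1389

Variance = 228.1389


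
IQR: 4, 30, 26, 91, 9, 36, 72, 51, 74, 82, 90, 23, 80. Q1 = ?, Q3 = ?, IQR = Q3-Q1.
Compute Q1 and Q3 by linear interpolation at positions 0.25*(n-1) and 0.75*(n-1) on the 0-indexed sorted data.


Sorted: 4, 9, 23, 26, 30, 36, 51, 72, 74, 80, 82, 90, 91
Q1 (25th %ile) = 26.0000
Q3 (75th %ile) = 80.0000
IQR = 80.0000 - 26.0000 = 54.0000

IQR = 54.0000


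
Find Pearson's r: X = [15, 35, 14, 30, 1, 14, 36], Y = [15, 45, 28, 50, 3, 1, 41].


Mean X = 20.7143, Mean Y = 26.1429
SD X = 12.162170, SD Y = 18.673347
Cov = 199.183673
r = 199.183673/(12.162170*18.673347) = 0.8770

r = 0.8770


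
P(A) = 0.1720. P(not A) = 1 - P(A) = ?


P(not A) = 1 - 0.1720 = 0.8280

P(not A) = 0.8280


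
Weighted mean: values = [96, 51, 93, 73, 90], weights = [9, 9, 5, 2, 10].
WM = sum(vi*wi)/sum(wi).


Numerator = 96*9 + 51*9 + 93*5 + 73*2 + 90*10 = 2834
Denominator = 9 + 9 + 5 + 2 + 10 = 35
WM = 2834/35 = 80.9714

WM = 80.9714


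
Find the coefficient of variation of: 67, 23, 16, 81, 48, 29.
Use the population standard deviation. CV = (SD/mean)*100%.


Mean = 44.0000
SD = 23.6784
CV = (23.6784/44.0000)*100 = 53.8145%

CV = 53.8145%


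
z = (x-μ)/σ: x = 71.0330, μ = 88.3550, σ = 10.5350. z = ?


z = (71.0330 - 88.3550)/10.5350
= -17.3220/10.5350
= -1.6442

z = -1.6442


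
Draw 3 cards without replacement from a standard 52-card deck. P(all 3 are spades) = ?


P(all spades) = (13/52) × (12/51) × (11/50)
= 0.0129

P = 0.0129


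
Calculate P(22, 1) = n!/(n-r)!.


P(22,1) = 22!/21!
= 1124000727777607680000/51090942171709440000
= 22

P(22,1) = 22


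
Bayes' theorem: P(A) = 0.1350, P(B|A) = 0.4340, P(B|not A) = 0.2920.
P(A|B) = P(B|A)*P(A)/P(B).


P(B) = P(B|A)*P(A) + P(B|A')*P(A')
= 0.4340*0.1350 + 0.2920*0.8650
= 0.058590 + 0.252580 = 0.311170
P(A|B) = 0.058590/0.311170 = 0.1883

P(A|B) = 0.1883


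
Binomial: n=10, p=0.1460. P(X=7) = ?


C(10,7) = 120
p^7 = 1.414067e-06
(1-p)^3 = 0.622836
P = 120 * 1.414067e-06 * 0.622836 = 0.0001

P(X=7) = 0.0001


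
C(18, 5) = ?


C(18,5) = 18!/(5! × 13!)
= 6402373705728000/(120 × 6227020800)
= 8568

C(18,5) = 8568


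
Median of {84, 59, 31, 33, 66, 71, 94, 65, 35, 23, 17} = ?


Sorted: 17, 23, 31, 33, 35, 59, 65, 66, 71, 84, 94
n = 11 (odd)
Middle value = 59

Median = 59


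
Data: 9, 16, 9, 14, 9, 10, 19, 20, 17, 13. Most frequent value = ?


Frequencies: 9:3, 10:1, 13:1, 14:1, 16:1, 17:1, 19:1, 20:1
Max frequency = 3
Mode = 9

Mode = 9


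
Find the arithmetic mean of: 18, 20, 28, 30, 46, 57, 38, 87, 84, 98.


Sum = 18 + 20 + 28 + 30 + 46 + 57 + 38 + 87 + 84 + 98 = 506
n = 10
Mean = 506/10 = 50.6000

Mean = 50.6000


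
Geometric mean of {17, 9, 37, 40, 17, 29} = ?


Product = 17 × 9 × 37 × 40 × 17 × 29 = 111634920
GM = 111634920^(1/6) = 21.9432

GM = 21.9432


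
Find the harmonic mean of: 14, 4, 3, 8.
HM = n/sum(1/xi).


Sum of reciprocals = 1/14 + 1/4 + 1/3 + 1/8 = 0.779762
HM = 4/0.779762 = 5.1298

HM = 5.1298


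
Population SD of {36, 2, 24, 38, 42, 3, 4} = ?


Mean = 21.2857
Variance = 276.7755
SD = sqrt(276.7755) = 16.6366

SD = 16.6366


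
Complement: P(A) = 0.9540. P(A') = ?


P(not A) = 1 - 0.9540 = 0.0460

P(not A) = 0.0460


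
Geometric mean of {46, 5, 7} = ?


Product = 46 × 5 × 7 = 1610
GM = 1610^(1/3) = 11.7204

GM = 11.7204


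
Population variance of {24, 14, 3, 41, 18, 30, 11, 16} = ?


Mean = 19.6250
Squared deviations: 19.1406, 31.6406, 276.3906, 456.8906, 2.6406, 107.6406, 74.3906, 13.1406
Sum = 981.8750
Variance = 981.8750/8 = 122.7344

Variance = 122.7344


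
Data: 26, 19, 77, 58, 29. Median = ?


Sorted: 19, 26, 29, 58, 77
n = 5 (odd)
Middle value = 29

Median = 29


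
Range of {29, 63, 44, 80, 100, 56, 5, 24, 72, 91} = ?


Max = 100, Min = 5
Range = 100 - 5 = 95

Range = 95


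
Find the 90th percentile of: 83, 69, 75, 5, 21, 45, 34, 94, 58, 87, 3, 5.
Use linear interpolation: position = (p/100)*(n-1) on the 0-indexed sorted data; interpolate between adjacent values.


Sorted: 3, 5, 5, 21, 34, 45, 58, 69, 75, 83, 87, 94
n = 12
Index = 90/100 * 11 = 9.9000
Lower = data[9] = 83, Upper = data[10] = 87
P90 = 83 + 0.9000*(4) = 86.6000

P90 = 86.6000


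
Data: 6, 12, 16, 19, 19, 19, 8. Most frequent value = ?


Frequencies: 6:1, 8:1, 12:1, 16:1, 19:3
Max frequency = 3
Mode = 19

Mode = 19


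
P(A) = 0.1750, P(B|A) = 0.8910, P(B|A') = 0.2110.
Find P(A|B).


P(B) = P(B|A)*P(A) + P(B|A')*P(A')
= 0.8910*0.1750 + 0.2110*0.8250
= 0.155925 + 0.174075 = 0.330000
P(A|B) = 0.155925/0.330000 = 0.4725

P(A|B) = 0.4725


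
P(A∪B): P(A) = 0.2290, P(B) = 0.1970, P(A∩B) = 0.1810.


P(A∪B) = 0.2290 + 0.1970 - 0.1810
= 0.4260 - 0.1810
= 0.2450

P(A∪B) = 0.2450


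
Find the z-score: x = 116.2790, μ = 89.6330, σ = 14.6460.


z = (116.2790 - 89.6330)/14.6460
= 26.6460/14.6460
= 1.8193

z = 1.8193


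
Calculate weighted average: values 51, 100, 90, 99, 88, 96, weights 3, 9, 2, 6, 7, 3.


Numerator = 51*3 + 100*9 + 90*2 + 99*6 + 88*7 + 96*3 = 2731
Denominator = 3 + 9 + 2 + 6 + 7 + 3 = 30
WM = 2731/30 = 91.0333

WM = 91.0333


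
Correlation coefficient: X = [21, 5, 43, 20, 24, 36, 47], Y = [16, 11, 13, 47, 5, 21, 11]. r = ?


Mean X = 28.0000, Mean Y = 17.7143
SD X = 13.669570, SD Y = 12.791898
Cov = -27.000000
r = -27.000000/(13.669570*12.791898) = -0.1544

r = -0.1544


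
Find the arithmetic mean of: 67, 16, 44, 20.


Sum = 67 + 16 + 44 + 20 = 147
n = 4
Mean = 147/4 = 36.7500

Mean = 36.7500


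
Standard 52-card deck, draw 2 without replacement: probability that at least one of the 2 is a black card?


P(at least one) = 1 - P(none)
P(none) = (26/52) × (25/51) = 0.245098
P(at least one) = 1 - 0.245098 = 0.7549

P = 0.7549


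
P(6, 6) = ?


P(6,6) = 6!/0!
= 720/1
= 720

P(6,6) = 720


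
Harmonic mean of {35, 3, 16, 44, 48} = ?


Sum of reciprocals = 1/35 + 1/3 + 1/16 + 1/44 + 1/48 = 0.467965
HM = 5/0.467965 = 10.6846

HM = 10.6846


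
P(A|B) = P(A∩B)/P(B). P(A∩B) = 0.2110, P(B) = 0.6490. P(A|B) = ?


P(A|B) = 0.2110/0.6490 = 0.3251

P(A|B) = 0.3251


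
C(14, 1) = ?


C(14,1) = 14!/(1! × 13!)
= 87178291200/(1 × 6227020800)
= 14

C(14,1) = 14


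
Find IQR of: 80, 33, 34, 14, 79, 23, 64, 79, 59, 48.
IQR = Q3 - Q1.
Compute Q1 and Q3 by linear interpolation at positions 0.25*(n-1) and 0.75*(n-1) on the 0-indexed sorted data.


Sorted: 14, 23, 33, 34, 48, 59, 64, 79, 79, 80
Q1 (25th %ile) = 33.2500
Q3 (75th %ile) = 75.2500
IQR = 75.2500 - 33.2500 = 42.0000

IQR = 42.0000


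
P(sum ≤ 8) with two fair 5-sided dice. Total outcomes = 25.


Total outcomes = 5×5 = 25
Favorable (sum ≤ 8): 22
P = 22/25 = 0.8800

P = 0.8800


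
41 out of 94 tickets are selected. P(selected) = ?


P = 41/94 = 0.4362

P = 0.4362


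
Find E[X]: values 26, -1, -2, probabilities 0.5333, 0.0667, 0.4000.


E[X] = 26*0.5333 - 1*0.0667 - 2*0.4000
= 13.8658 - 0.0667 - 0.8000
= 12.9991

E[X] = 12.9991


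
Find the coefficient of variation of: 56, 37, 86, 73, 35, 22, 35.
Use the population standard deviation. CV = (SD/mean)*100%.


Mean = 49.1429
SD = 21.5766
CV = (21.5766/49.1429)*100 = 43.9059%

CV = 43.9059%


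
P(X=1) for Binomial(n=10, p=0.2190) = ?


C(10,1) = 10
p^1 = 0.219000
(1-p)^9 = 0.108108
P = 10 * 0.219000 * 0.108108 = 0.2368

P(X=1) = 0.2368


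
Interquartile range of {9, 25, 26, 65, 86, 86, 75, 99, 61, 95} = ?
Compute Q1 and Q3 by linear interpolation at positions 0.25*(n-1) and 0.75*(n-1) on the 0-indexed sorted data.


Sorted: 9, 25, 26, 61, 65, 75, 86, 86, 95, 99
Q1 (25th %ile) = 34.7500
Q3 (75th %ile) = 86.0000
IQR = 86.0000 - 34.7500 = 51.2500

IQR = 51.2500


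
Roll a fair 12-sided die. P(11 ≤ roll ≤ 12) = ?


Favorable outcomes (11 ≤ roll ≤ 12): 2
Total outcomes = 12
P = 2/12 = 0.1667

P = 0.1667


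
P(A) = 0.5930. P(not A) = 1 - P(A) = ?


P(not A) = 1 - 0.5930 = 0.4070

P(not A) = 0.4070


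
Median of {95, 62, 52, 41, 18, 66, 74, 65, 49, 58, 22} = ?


Sorted: 18, 22, 41, 49, 52, 58, 62, 65, 66, 74, 95
n = 11 (odd)
Middle value = 58

Median = 58


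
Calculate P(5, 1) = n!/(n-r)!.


P(5,1) = 5!/4!
= 120/24
= 5

P(5,1) = 5


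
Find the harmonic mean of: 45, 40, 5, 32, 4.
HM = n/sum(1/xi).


Sum of reciprocals = 1/45 + 1/40 + 1/5 + 1/32 + 1/4 = 0.528472
HM = 5/0.528472 = 9.4612

HM = 9.4612


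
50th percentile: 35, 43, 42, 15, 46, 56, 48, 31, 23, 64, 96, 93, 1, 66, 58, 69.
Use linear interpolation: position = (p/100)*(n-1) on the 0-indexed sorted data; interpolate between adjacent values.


Sorted: 1, 15, 23, 31, 35, 42, 43, 46, 48, 56, 58, 64, 66, 69, 93, 96
n = 16
Index = 50/100 * 15 = 7.5000
Lower = data[7] = 46, Upper = data[8] = 48
P50 = 46 + 0.5000*(2) = 47.0000

P50 = 47.0000


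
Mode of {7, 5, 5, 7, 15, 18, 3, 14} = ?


Frequencies: 3:1, 5:2, 7:2, 14:1, 15:1, 18:1
Max frequency = 2
Mode = 5, 7

Mode = 5, 7


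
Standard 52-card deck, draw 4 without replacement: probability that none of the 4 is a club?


P(no clubs) = (39/52) × (38/51) × (37/50) × (36/49)
= 0.3038

P = 0.3038


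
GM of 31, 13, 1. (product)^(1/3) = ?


Product = 31 × 13 × 1 = 403
GM = 403^(1/3) = 7.3864

GM = 7.3864


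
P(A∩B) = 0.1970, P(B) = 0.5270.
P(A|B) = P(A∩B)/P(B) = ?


P(A|B) = 0.1970/0.5270 = 0.3738

P(A|B) = 0.3738


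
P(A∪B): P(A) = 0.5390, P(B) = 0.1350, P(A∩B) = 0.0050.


P(A∪B) = 0.5390 + 0.1350 - 0.0050
= 0.6740 - 0.0050
= 0.6690

P(A∪B) = 0.6690


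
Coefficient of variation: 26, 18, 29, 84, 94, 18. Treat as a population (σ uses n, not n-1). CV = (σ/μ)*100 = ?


Mean = 44.8333
SD = 31.6144
CV = (31.6144/44.8333)*100 = 70.5155%

CV = 70.5155%


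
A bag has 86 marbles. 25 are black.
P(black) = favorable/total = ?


P = 25/86 = 0.2907

P = 0.2907


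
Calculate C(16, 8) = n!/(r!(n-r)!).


C(16,8) = 16!/(8! × 8!)
= 20922789888000/(40320 × 40320)
= 12870

C(16,8) = 12870


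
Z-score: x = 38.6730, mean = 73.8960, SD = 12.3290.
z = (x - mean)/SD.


z = (38.6730 - 73.8960)/12.3290
= -35.2230/12.3290
= -2.8569

z = -2.8569


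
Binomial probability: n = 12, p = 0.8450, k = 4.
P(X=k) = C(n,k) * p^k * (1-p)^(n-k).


C(12,4) = 495
p^4 = 0.509832
(1-p)^8 = 3.331606e-07
P = 495 * 0.509832 * 3.331606e-07 = 8.4079e-05

P(X=4) = 8.4079e-05


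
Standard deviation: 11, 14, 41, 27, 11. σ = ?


Mean = 20.8000
Variance = 136.9600
SD = sqrt(136.9600) = 11.7030

SD = 11.7030


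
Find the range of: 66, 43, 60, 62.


Max = 66, Min = 43
Range = 66 - 43 = 23

Range = 23


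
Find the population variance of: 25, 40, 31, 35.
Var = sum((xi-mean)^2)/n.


Mean = 32.7500
Squared deviations: 60.0625, 52.5625, 3.0625, 5.0625
Sum = 120.7500
Variance = 120.7500/4 = 30.1875

Variance = 30.1875


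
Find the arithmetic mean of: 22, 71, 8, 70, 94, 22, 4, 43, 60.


Sum = 22 + 71 + 8 + 70 + 94 + 22 + 4 + 43 + 60 = 394
n = 9
Mean = 394/9 = 43.7778

Mean = 43.7778


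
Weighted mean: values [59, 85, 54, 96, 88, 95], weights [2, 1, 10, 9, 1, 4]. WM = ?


Numerator = 59*2 + 85*1 + 54*10 + 96*9 + 88*1 + 95*4 = 2075
Denominator = 2 + 1 + 10 + 9 + 1 + 4 = 27
WM = 2075/27 = 76.8519

WM = 76.8519


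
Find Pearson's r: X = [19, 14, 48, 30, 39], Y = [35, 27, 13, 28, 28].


Mean X = 30.0000, Mean Y = 26.2000
SD X = 12.505999, SD Y = 7.194442
Cov = -66.200000
r = -66.200000/(12.505999*7.194442) = -0.7358

r = -0.7358


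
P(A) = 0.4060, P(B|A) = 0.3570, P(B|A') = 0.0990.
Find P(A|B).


P(B) = P(B|A)*P(A) + P(B|A')*P(A')
= 0.3570*0.4060 + 0.0990*0.5940
= 0.144942 + 0.058806 = 0.203748
P(A|B) = 0.144942/0.203748 = 0.7114

P(A|B) = 0.7114


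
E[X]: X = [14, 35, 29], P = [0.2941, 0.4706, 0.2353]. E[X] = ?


E[X] = 14*0.2941 + 35*0.4706 + 29*0.2353
= 4.1174 + 16.4710 + 6.8237
= 27.4121

E[X] = 27.4121


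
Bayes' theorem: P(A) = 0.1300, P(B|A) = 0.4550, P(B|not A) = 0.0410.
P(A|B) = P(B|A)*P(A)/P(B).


P(B) = P(B|A)*P(A) + P(B|A')*P(A')
= 0.4550*0.1300 + 0.0410*0.8700
= 0.059150 + 0.035670 = 0.094820
P(A|B) = 0.059150/0.094820 = 0.6238

P(A|B) = 0.6238


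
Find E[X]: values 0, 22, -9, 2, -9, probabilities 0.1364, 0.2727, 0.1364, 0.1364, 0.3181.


E[X] = 0*0.1364 + 22*0.2727 - 9*0.1364 + 2*0.1364 - 9*0.3181
= 0 + 5.9994 - 1.2276 + 0.2728 - 2.8629
= 2.1817

E[X] = 2.1817


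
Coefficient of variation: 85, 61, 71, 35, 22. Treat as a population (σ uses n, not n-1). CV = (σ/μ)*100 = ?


Mean = 54.8000
SD = 23.1551
CV = (23.1551/54.8000)*100 = 42.2539%

CV = 42.2539%


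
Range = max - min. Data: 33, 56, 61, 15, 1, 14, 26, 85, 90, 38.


Max = 90, Min = 1
Range = 90 - 1 = 89

Range = 89


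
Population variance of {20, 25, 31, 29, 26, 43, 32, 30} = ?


Mean = 29.5000
Squared deviations: 90.2500, 20.2500, 2.2500, 0.2500, 12.2500, 182.2500, 6.2500, 0.2500
Sum = 314.0000
Variance = 314.0000/8 = 39.2500

Variance = 39.2500


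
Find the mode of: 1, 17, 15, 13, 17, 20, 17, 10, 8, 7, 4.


Frequencies: 1:1, 4:1, 7:1, 8:1, 10:1, 13:1, 15:1, 17:3, 20:1
Max frequency = 3
Mode = 17

Mode = 17


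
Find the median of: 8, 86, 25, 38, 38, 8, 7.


Sorted: 7, 8, 8, 25, 38, 38, 86
n = 7 (odd)
Middle value = 25

Median = 25


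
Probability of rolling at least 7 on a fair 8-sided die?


Favorable outcomes (roll ≥ 7): 2
Total outcomes = 8
P = 2/8 = 0.2500

P = 0.2500


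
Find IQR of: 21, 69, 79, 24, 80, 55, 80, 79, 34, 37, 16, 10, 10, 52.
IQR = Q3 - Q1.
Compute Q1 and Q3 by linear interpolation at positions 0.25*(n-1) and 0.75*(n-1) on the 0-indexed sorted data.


Sorted: 10, 10, 16, 21, 24, 34, 37, 52, 55, 69, 79, 79, 80, 80
Q1 (25th %ile) = 21.7500
Q3 (75th %ile) = 76.5000
IQR = 76.5000 - 21.7500 = 54.7500

IQR = 54.7500


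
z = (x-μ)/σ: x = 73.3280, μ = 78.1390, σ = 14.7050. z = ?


z = (73.3280 - 78.1390)/14.7050
= -4.8110/14.7050
= -0.3272

z = -0.3272


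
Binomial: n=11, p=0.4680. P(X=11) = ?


C(11,11) = 1
p^11 = 0.000236
(1-p)^0 = 1.000000
P = 1 * 0.000236 * 1.000000 = 0.0002

P(X=11) = 0.0002


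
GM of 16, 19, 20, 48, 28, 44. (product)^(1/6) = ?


Product = 16 × 19 × 20 × 48 × 28 × 44 = 359546880
GM = 359546880^(1/6) = 26.6661

GM = 26.6661


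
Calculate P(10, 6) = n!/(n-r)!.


P(10,6) = 10!/4!
= 3628800/24
= 151200

P(10,6) = 151200


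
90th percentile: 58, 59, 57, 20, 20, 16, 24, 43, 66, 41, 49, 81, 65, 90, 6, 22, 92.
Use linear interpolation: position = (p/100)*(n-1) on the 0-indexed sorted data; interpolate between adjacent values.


Sorted: 6, 16, 20, 20, 22, 24, 41, 43, 49, 57, 58, 59, 65, 66, 81, 90, 92
n = 17
Index = 90/100 * 16 = 14.4000
Lower = data[14] = 81, Upper = data[15] = 90
P90 = 81 + 0.4000*(9) = 84.6000

P90 = 84.6000


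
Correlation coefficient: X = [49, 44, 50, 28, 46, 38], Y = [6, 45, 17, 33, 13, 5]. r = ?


Mean X = 42.5000, Mean Y = 19.8333
SD X = 7.566373, SD Y = 14.564988
Cov = -36.916667
r = -36.916667/(7.566373*14.564988) = -0.3350

r = -0.3350


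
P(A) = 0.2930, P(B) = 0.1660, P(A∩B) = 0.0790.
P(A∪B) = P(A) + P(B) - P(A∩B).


P(A∪B) = 0.2930 + 0.1660 - 0.0790
= 0.4590 - 0.0790
= 0.3800

P(A∪B) = 0.3800


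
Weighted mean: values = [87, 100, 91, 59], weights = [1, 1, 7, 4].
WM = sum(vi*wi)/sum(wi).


Numerator = 87*1 + 100*1 + 91*7 + 59*4 = 1060
Denominator = 1 + 1 + 7 + 4 = 13
WM = 1060/13 = 81.5385

WM = 81.5385


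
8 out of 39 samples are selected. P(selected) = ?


P = 8/39 = 0.2051

P = 0.2051


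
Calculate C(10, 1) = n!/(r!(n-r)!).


C(10,1) = 10!/(1! × 9!)
= 3628800/(1 × 362880)
= 10

C(10,1) = 10


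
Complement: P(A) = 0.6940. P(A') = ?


P(not A) = 1 - 0.6940 = 0.3060

P(not A) = 0.3060


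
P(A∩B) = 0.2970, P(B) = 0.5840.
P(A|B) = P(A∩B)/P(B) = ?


P(A|B) = 0.2970/0.5840 = 0.5086

P(A|B) = 0.5086


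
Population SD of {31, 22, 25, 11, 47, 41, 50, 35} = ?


Mean = 32.7500
Variance = 153.1875
SD = sqrt(153.1875) = 12.3769

SD = 12.3769


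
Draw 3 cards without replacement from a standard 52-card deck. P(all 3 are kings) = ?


P(all kings) = (4/52) × (3/51) × (2/50)
= 0.0002

P = 0.0002


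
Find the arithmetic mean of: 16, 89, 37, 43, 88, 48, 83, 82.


Sum = 16 + 89 + 37 + 43 + 88 + 48 + 83 + 82 = 486
n = 8
Mean = 486/8 = 60.7500

Mean = 60.7500


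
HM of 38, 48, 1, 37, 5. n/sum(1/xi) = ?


Sum of reciprocals = 1/38 + 1/48 + 1/1 + 1/37 + 1/5 = 1.274176
HM = 5/1.274176 = 3.9241

HM = 3.9241


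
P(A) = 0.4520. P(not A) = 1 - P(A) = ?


P(not A) = 1 - 0.4520 = 0.5480

P(not A) = 0.5480


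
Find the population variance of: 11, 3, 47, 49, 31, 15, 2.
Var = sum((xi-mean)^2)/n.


Mean = 22.5714
Squared deviations: 133.8980, 383.0408, 596.7551, 698.4694, 71.0408, 57.3265, 423.1837
Sum = 2363.7143
Variance = 2363.7143/7 = 337.6735

Variance = 337.6735


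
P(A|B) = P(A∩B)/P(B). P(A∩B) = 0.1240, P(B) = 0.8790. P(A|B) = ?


P(A|B) = 0.1240/0.8790 = 0.1411

P(A|B) = 0.1411


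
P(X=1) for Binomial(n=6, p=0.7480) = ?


C(6,1) = 6
p^1 = 0.748000
(1-p)^5 = 0.001016
P = 6 * 0.748000 * 0.001016 = 0.0046

P(X=1) = 0.0046


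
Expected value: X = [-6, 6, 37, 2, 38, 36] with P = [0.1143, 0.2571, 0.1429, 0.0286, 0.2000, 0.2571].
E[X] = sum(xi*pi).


E[X] = -6*0.1143 + 6*0.2571 + 37*0.1429 + 2*0.0286 + 38*0.2000 + 36*0.2571
= -0.6858 + 1.5426 + 5.2873 + 0.0572 + 7.6000 + 9.2556
= 23.0569

E[X] = 23.0569


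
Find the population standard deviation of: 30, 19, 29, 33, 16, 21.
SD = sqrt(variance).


Mean = 24.6667
Variance = 39.5556
SD = sqrt(39.5556) = 6.2893

SD = 6.2893


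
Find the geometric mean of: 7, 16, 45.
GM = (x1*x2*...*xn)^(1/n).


Product = 7 × 16 × 45 = 5040
GM = 5040^(1/3) = 17.1452

GM = 17.1452


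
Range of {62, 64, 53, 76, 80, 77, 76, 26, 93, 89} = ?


Max = 93, Min = 26
Range = 93 - 26 = 67

Range = 67


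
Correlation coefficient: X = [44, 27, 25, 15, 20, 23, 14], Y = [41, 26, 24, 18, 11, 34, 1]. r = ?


Mean X = 24.0000, Mean Y = 22.1429
SD X = 9.319718, SD Y = 12.551933
Cov = 96.000000
r = 96.000000/(9.319718*12.551933) = 0.8206

r = 0.8206


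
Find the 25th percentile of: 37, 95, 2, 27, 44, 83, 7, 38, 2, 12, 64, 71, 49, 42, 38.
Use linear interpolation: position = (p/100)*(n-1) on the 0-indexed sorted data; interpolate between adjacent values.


Sorted: 2, 2, 7, 12, 27, 37, 38, 38, 42, 44, 49, 64, 71, 83, 95
n = 15
Index = 25/100 * 14 = 3.5000
Lower = data[3] = 12, Upper = data[4] = 27
P25 = 12 + 0.5000*(15) = 19.5000

P25 = 19.5000


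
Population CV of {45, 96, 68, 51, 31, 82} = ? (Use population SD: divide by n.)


Mean = 62.1667
SD = 22.2217
CV = (22.2217/62.1667)*100 = 35.7454%

CV = 35.7454%


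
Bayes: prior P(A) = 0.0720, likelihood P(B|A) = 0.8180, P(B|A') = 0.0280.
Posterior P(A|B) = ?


P(B) = P(B|A)*P(A) + P(B|A')*P(A')
= 0.8180*0.0720 + 0.0280*0.9280
= 0.058896 + 0.025984 = 0.084880
P(A|B) = 0.058896/0.084880 = 0.6939

P(A|B) = 0.6939


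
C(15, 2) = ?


C(15,2) = 15!/(2! × 13!)
= 1307674368000/(2 × 6227020800)
= 105

C(15,2) = 105


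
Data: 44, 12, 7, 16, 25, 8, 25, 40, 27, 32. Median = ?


Sorted: 7, 8, 12, 16, 25, 25, 27, 32, 40, 44
n = 10 (even)
Middle values: 25 and 25
Median = (25+25)/2 = 25.0000

Median = 25.0000


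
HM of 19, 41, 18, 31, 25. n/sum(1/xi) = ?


Sum of reciprocals = 1/19 + 1/41 + 1/18 + 1/31 + 1/25 = 0.204835
HM = 5/0.204835 = 24.4098

HM = 24.4098


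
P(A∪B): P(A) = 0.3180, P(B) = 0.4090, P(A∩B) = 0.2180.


P(A∪B) = 0.3180 + 0.4090 - 0.2180
= 0.7270 - 0.2180
= 0.5090

P(A∪B) = 0.5090


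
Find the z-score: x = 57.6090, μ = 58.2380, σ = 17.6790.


z = (57.6090 - 58.2380)/17.6790
= -0.6290/17.6790
= -0.0356

z = -0.0356


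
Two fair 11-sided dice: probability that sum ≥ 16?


Total outcomes = 11×11 = 121
Favorable (sum ≥ 16): 28
P = 28/121 = 0.2314

P = 0.2314


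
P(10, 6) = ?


P(10,6) = 10!/4!
= 3628800/24
= 151200

P(10,6) = 151200


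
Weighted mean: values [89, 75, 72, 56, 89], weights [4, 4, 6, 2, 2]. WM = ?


Numerator = 89*4 + 75*4 + 72*6 + 56*2 + 89*2 = 1378
Denominator = 4 + 4 + 6 + 2 + 2 = 18
WM = 1378/18 = 76.5556

WM = 76.5556


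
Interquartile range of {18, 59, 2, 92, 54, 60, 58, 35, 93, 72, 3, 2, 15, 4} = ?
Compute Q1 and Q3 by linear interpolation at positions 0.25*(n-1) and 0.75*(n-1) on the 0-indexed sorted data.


Sorted: 2, 2, 3, 4, 15, 18, 35, 54, 58, 59, 60, 72, 92, 93
Q1 (25th %ile) = 6.7500
Q3 (75th %ile) = 59.7500
IQR = 59.7500 - 6.7500 = 53.0000

IQR = 53.0000


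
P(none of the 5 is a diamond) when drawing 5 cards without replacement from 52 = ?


P(no diamonds) = (39/52) × (38/51) × (37/50) × (36/49) × (35/48)
= 0.2215

P = 0.2215


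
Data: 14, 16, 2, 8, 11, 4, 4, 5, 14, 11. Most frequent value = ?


Frequencies: 2:1, 4:2, 5:1, 8:1, 11:2, 14:2, 16:1
Max frequency = 2
Mode = 4, 11, 14

Mode = 4, 11, 14


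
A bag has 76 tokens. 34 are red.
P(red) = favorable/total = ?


P = 34/76 = 0.4474

P = 0.4474


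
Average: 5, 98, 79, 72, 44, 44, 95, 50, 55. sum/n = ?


Sum = 5 + 98 + 79 + 72 + 44 + 44 + 95 + 50 + 55 = 542
n = 9
Mean = 542/9 = 60.2222

Mean = 60.2222


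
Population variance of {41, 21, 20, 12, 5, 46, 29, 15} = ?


Mean = 23.6250
Squared deviations: 301.8906, 6.8906, 13.1406, 135.1406, 346.8906, 500.6406, 28.8906, 74.3906
Sum = 1407.8750
Variance = 1407.8750/8 = 175.9844

Variance = 175.9844


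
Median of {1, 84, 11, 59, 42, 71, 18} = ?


Sorted: 1, 11, 18, 42, 59, 71, 84
n = 7 (odd)
Middle value = 42

Median = 42


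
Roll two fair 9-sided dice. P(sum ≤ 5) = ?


Total outcomes = 9×9 = 81
Favorable (sum ≤ 5): 10
P = 10/81 = 0.1235

P = 0.1235


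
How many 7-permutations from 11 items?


P(11,7) = 11!/4!
= 39916800/24
= 1663200

P(11,7) = 1663200


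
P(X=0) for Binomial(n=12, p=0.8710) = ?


C(12,0) = 1
p^0 = 1.000000
(1-p)^12 = 2.123619e-11
P = 1 * 1.000000 * 2.123619e-11 = 2.1236e-11

P(X=0) = 2.1236e-11


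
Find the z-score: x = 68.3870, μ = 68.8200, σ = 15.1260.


z = (68.3870 - 68.8200)/15.1260
= -0.4330/15.1260
= -0.0286

z = -0.0286


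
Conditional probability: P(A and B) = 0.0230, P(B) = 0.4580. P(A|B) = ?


P(A|B) = 0.0230/0.4580 = 0.0502

P(A|B) = 0.0502


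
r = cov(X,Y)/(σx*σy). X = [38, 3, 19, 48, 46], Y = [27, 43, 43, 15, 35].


Mean X = 30.8000, Mean Y = 32.6000
SD X = 17.267310, SD Y = 10.613199
Cov = -143.680000
r = -143.680000/(17.267310*10.613199) = -0.7840

r = -0.7840


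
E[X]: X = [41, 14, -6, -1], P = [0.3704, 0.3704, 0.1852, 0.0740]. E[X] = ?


E[X] = 41*0.3704 + 14*0.3704 - 6*0.1852 - 1*0.0740
= 15.1864 + 5.1856 - 1.1112 - 0.0740
= 19.1868

E[X] = 19.1868


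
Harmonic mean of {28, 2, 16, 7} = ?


Sum of reciprocals = 1/28 + 1/2 + 1/16 + 1/7 = 0.741071
HM = 4/0.741071 = 5.3976

HM = 5.3976


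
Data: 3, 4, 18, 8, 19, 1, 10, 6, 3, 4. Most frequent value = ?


Frequencies: 1:1, 3:2, 4:2, 6:1, 8:1, 10:1, 18:1, 19:1
Max frequency = 2
Mode = 3, 4

Mode = 3, 4


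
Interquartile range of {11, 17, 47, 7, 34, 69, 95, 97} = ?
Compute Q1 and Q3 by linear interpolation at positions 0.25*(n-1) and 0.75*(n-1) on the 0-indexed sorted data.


Sorted: 7, 11, 17, 34, 47, 69, 95, 97
Q1 (25th %ile) = 15.5000
Q3 (75th %ile) = 75.5000
IQR = 75.5000 - 15.5000 = 60.0000

IQR = 60.0000


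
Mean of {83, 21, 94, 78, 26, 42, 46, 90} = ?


Sum = 83 + 21 + 94 + 78 + 26 + 42 + 46 + 90 = 480
n = 8
Mean = 480/8 = 60.0000

Mean = 60.0000


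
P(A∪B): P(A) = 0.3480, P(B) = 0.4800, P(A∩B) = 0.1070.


P(A∪B) = 0.3480 + 0.4800 - 0.1070
= 0.8280 - 0.1070
= 0.7210

P(A∪B) = 0.7210


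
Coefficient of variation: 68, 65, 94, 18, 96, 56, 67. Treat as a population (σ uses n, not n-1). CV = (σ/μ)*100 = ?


Mean = 66.2857
SD = 24.1821
CV = (24.1821/66.2857)*100 = 36.4817%

CV = 36.4817%


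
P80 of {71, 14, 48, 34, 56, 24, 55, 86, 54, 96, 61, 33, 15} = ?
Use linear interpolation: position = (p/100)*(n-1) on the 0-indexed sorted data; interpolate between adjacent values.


Sorted: 14, 15, 24, 33, 34, 48, 54, 55, 56, 61, 71, 86, 96
n = 13
Index = 80/100 * 12 = 9.6000
Lower = data[9] = 61, Upper = data[10] = 71
P80 = 61 + 0.6000*(10) = 67.0000

P80 = 67.0000


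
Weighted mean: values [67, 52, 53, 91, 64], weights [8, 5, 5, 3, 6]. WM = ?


Numerator = 67*8 + 52*5 + 53*5 + 91*3 + 64*6 = 1718
Denominator = 8 + 5 + 5 + 3 + 6 = 27
WM = 1718/27 = 63.6296

WM = 63.6296


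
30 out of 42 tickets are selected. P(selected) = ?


P = 30/42 = 0.7143

P = 0.7143


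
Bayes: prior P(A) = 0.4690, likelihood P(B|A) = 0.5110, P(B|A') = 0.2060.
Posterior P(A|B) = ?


P(B) = P(B|A)*P(A) + P(B|A')*P(A')
= 0.5110*0.4690 + 0.2060*0.5310
= 0.239659 + 0.109386 = 0.349045
P(A|B) = 0.239659/0.349045 = 0.6866

P(A|B) = 0.6866


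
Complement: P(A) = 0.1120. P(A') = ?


P(not A) = 1 - 0.1120 = 0.8880

P(not A) = 0.8880


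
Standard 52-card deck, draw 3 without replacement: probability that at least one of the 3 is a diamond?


P(at least one) = 1 - P(none)
P(none) = (39/52) × (38/51) × (37/50) = 0.413529
P(at least one) = 1 - 0.413529 = 0.5865

P = 0.5865


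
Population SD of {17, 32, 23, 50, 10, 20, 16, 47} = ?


Mean = 26.8750
Variance = 191.1094
SD = sqrt(191.1094) = 13.8242

SD = 13.8242


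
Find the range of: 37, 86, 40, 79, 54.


Max = 86, Min = 37
Range = 86 - 37 = 49

Range = 49


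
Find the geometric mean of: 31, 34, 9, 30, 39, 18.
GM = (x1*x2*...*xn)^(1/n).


Product = 31 × 34 × 9 × 30 × 39 × 18 = 199775160
GM = 199775160^(1/6) = 24.1782

GM = 24.1782


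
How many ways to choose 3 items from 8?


C(8,3) = 8!/(3! × 5!)
= 40320/(6 × 120)
= 56

C(8,3) = 56


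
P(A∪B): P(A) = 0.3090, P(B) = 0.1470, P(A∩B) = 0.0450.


P(A∪B) = 0.3090 + 0.1470 - 0.0450
= 0.4560 - 0.0450
= 0.4110

P(A∪B) = 0.4110


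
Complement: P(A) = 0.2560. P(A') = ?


P(not A) = 1 - 0.2560 = 0.7440

P(not A) = 0.7440


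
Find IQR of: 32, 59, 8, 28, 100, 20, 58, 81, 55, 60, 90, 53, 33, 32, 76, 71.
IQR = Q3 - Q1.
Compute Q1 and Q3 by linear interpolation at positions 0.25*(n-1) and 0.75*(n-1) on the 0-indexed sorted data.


Sorted: 8, 20, 28, 32, 32, 33, 53, 55, 58, 59, 60, 71, 76, 81, 90, 100
Q1 (25th %ile) = 32.0000
Q3 (75th %ile) = 72.2500
IQR = 72.2500 - 32.0000 = 40.2500

IQR = 40.2500


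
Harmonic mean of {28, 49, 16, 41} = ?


Sum of reciprocals = 1/28 + 1/49 + 1/16 + 1/41 = 0.143013
HM = 4/0.143013 = 27.9695

HM = 27.9695


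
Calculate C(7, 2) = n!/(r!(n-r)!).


C(7,2) = 7!/(2! × 5!)
= 5040/(2 × 120)
= 21

C(7,2) = 21


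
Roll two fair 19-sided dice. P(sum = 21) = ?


Total outcomes = 19×19 = 361
Favorable (sum = 21): 18
P = 18/361 = 0.0499

P = 0.0499


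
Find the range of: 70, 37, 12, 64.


Max = 70, Min = 12
Range = 70 - 12 = 58

Range = 58


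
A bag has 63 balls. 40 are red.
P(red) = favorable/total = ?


P = 40/63 = 0.6349

P = 0.6349


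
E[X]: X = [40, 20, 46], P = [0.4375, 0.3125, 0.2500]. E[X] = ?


E[X] = 40*0.4375 + 20*0.3125 + 46*0.2500
= 17.5000 + 6.2500 + 11.5000
= 35.2500

E[X] = 35.2500


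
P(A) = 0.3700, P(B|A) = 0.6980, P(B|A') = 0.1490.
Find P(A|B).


P(B) = P(B|A)*P(A) + P(B|A')*P(A')
= 0.6980*0.3700 + 0.1490*0.6300
= 0.258260 + 0.093870 = 0.352130
P(A|B) = 0.258260/0.352130 = 0.7334

P(A|B) = 0.7334


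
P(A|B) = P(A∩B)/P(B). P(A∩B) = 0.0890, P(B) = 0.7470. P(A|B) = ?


P(A|B) = 0.0890/0.7470 = 0.1191

P(A|B) = 0.1191


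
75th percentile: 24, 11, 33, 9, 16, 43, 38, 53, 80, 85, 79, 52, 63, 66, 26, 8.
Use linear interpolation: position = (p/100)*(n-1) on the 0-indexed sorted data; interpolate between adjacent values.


Sorted: 8, 9, 11, 16, 24, 26, 33, 38, 43, 52, 53, 63, 66, 79, 80, 85
n = 16
Index = 75/100 * 15 = 11.2500
Lower = data[11] = 63, Upper = data[12] = 66
P75 = 63 + 0.2500*(3) = 63.7500

P75 = 63.7500


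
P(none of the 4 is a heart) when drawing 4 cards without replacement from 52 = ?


P(no hearts) = (39/52) × (38/51) × (37/50) × (36/49)
= 0.3038

P = 0.3038


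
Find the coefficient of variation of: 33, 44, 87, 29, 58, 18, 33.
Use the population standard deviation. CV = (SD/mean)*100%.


Mean = 43.1429
SD = 21.3236
CV = (21.3236/43.1429)*100 = 49.4255%

CV = 49.4255%


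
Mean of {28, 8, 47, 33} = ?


Sum = 28 + 8 + 47 + 33 = 116
n = 4
Mean = 116/4 = 29.0000

Mean = 29.0000


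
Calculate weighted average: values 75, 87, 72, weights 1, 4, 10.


Numerator = 75*1 + 87*4 + 72*10 = 1143
Denominator = 1 + 4 + 10 = 15
WM = 1143/15 = 76.2000

WM = 76.2000


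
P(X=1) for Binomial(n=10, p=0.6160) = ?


C(10,1) = 10
p^1 = 0.616000
(1-p)^9 = 0.000182
P = 10 * 0.616000 * 0.000182 = 0.0011

P(X=1) = 0.0011


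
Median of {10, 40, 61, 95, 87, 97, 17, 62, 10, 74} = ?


Sorted: 10, 10, 17, 40, 61, 62, 74, 87, 95, 97
n = 10 (even)
Middle values: 61 and 62
Median = (61+62)/2 = 61.5000

Median = 61.5000


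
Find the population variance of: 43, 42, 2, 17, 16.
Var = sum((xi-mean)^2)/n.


Mean = 24.0000
Squared deviations: 361.0000, 324.0000, 484.0000, 49.0000, 64.0000
Sum = 1282.0000
Variance = 1282.0000/5 = 256.4000

Variance = 256.4000
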